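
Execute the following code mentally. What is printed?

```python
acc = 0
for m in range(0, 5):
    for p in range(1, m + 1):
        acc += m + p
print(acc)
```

50

m=1,p=1: acc = 0+2 = 2
m=2,p=1: acc = 2+3 = 5
m=2,p=2: acc = 5+4 = 9
m=3,p=1: acc = 9+4 = 13
m=3,p=2: acc = 13+5 = 18
m=3,p=3: acc = 18+6 = 24
m=4,p=1: acc = 24+5 = 29
m=4,p=2: acc = 29+6 = 35
m=4,p=3: acc = 35+7 = 42
m=4,p=4: acc = 42+8 = 50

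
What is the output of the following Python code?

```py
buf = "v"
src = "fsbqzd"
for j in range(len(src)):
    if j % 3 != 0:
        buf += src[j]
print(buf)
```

vsbzd

j=0: skip
j=1: add 's' → 'vs'
j=2: add 'b' → 'vsb'
j=3: skip
j=4: add 'z' → 'vsbz'
j=5: add 'd' → 'vsbzd'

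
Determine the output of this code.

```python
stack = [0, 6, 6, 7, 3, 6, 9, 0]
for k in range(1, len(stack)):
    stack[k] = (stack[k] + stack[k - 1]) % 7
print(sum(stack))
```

k=1: stack[1] = (6+0)%7 = 6 → [0, 6, 6, 7, 3, 6, 9, 0]
k=2: stack[2] = (6+6)%7 = 5 → [0, 6, 5, 7, 3, 6, 9, 0]
k=3: stack[3] = (7+5)%7 = 5 → [0, 6, 5, 5, 3, 6, 9, 0]
k=4: stack[4] = (3+5)%7 = 1 → [0, 6, 5, 5, 1, 6, 9, 0]
k=5: stack[5] = (6+1)%7 = 0 → [0, 6, 5, 5, 1, 0, 9, 0]
k=6: stack[6] = (9+0)%7 = 2 → [0, 6, 5, 5, 1, 0, 2, 0]
k=7: stack[7] = (0+2)%7 = 2 → [0, 6, 5, 5, 1, 0, 2, 2]
sum = 21

21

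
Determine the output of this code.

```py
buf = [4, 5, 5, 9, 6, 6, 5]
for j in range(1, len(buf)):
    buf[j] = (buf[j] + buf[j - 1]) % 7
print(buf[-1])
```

5

j=1: buf[1] = (5+4)%7 = 2 → [4, 2, 5, 9, 6, 6, 5]
j=2: buf[2] = (5+2)%7 = 0 → [4, 2, 0, 9, 6, 6, 5]
j=3: buf[3] = (9+0)%7 = 2 → [4, 2, 0, 2, 6, 6, 5]
j=4: buf[4] = (6+2)%7 = 1 → [4, 2, 0, 2, 1, 6, 5]
j=5: buf[5] = (6+1)%7 = 0 → [4, 2, 0, 2, 1, 0, 5]
j=6: buf[6] = (5+0)%7 = 5 → [4, 2, 0, 2, 1, 0, 5]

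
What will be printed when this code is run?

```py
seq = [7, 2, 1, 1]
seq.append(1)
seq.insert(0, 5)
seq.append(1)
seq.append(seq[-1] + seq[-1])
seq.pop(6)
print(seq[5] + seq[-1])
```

3

append 1 → [7, 2, 1, 1, 1]
insert 5 at 0 → [5, 7, 2, 1, 1, 1]
append 1 → [5, 7, 2, 1, 1, 1, 1]
append seq[-1]+seq[-1] = 1+1 = 2 → [5, 7, 2, 1, 1, 1, 1, 2]
pop(6) removes 1 → [5, 7, 2, 1, 1, 1, 2]
seq[5]+seq[-1] = 1+2 = 3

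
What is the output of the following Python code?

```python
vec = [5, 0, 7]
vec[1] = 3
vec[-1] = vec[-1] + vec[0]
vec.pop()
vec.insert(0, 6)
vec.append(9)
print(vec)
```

vec[1] = 3 → [5, 3, 7]
vec[-1] = vec[-1]+vec[0] = 7+5 = 12 → [5, 3, 12]
pop() removes 12 → [5, 3]
insert 6 at 0 → [6, 5, 3]
append 9 → [6, 5, 3, 9]

[6, 5, 3, 9]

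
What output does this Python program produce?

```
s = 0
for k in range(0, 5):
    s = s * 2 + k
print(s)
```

k=0: s = 0*2+0 = 0
k=1: s = 0*2+1 = 1
k=2: s = 1*2+2 = 4
k=3: s = 4*2+3 = 11
k=4: s = 11*2+4 = 26

26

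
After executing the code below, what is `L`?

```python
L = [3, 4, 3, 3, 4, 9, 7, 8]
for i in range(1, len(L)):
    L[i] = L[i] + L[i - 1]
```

[3, 7, 10, 13, 17, 26, 33, 41]

i=1: L[1] = 4+3 = 7 → [3, 7, 3, 3, 4, 9, 7, 8]
i=2: L[2] = 3+7 = 10 → [3, 7, 10, 3, 4, 9, 7, 8]
i=3: L[3] = 3+10 = 13 → [3, 7, 10, 13, 4, 9, 7, 8]
i=4: L[4] = 4+13 = 17 → [3, 7, 10, 13, 17, 9, 7, 8]
i=5: L[5] = 9+17 = 26 → [3, 7, 10, 13, 17, 26, 7, 8]
i=6: L[6] = 7+26 = 33 → [3, 7, 10, 13, 17, 26, 33, 8]
i=7: L[7] = 8+33 = 41 → [3, 7, 10, 13, 17, 26, 33, 41]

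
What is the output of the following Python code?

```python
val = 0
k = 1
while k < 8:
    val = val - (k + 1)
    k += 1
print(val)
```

-35

k=1: val = 0-2 = -2
k=2: val = (-2)-3 = -5
k=3: val = (-5)-4 = -9
k=4: val = (-9)-5 = -14
k=5: val = (-14)-6 = -20
k=6: val = (-20)-7 = -27
k=7: val = (-27)-8 = -35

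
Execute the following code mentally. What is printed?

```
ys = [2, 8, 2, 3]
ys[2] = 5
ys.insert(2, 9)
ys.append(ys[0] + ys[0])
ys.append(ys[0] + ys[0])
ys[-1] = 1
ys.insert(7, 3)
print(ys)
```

ys[2] = 5 → [2, 8, 5, 3]
insert 9 at 2 → [2, 8, 9, 5, 3]
append ys[0]+ys[0] = 2+2 = 4 → [2, 8, 9, 5, 3, 4]
append ys[0]+ys[0] = 2+2 = 4 → [2, 8, 9, 5, 3, 4, 4]
ys[-1] = 1 → [2, 8, 9, 5, 3, 4, 1]
insert 3 at 7 → [2, 8, 9, 5, 3, 4, 1, 3]

[2, 8, 9, 5, 3, 4, 1, 3]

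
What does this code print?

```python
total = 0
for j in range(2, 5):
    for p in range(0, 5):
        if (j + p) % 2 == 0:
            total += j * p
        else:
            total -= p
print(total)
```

34

j=2,p=0: even sum, total = 0+0 = 0
j=2,p=1: odd sum, total = 0-1 = -1
j=2,p=2: even sum, total = (-1)+4 = 3
j=2,p=3: odd sum, total = 3-3 = 0
j=2,p=4: even sum, total = 0+8 = 8
j=3,p=0: odd sum, total = 8-0 = 8
j=3,p=1: even sum, total = 8+3 = 11
j=3,p=2: odd sum, total = 11-2 = 9
j=3,p=3: even sum, total = 9+9 = 18
j=3,p=4: odd sum, total = 18-4 = 14
j=4,p=0: even sum, total = 14+0 = 14
j=4,p=1: odd sum, total = 14-1 = 13
j=4,p=2: even sum, total = 13+8 = 21
j=4,p=3: odd sum, total = 21-3 = 18
j=4,p=4: even sum, total = 18+16 = 34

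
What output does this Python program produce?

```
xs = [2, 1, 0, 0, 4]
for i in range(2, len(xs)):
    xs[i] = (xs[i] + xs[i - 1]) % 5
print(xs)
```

i=2: xs[2] = (0+1)%5 = 1 → [2, 1, 1, 0, 4]
i=3: xs[3] = (0+1)%5 = 1 → [2, 1, 1, 1, 4]
i=4: xs[4] = (4+1)%5 = 0 → [2, 1, 1, 1, 0]

[2, 1, 1, 1, 0]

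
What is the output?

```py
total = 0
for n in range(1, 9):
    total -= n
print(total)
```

-36

n=1: total = 0-1 = -1
n=2: total = (-1)-2 = -3
n=3: total = (-3)-3 = -6
n=4: total = (-6)-4 = -10
n=5: total = (-10)-5 = -15
n=6: total = (-15)-6 = -21
n=7: total = (-21)-7 = -28
n=8: total = (-28)-8 = -36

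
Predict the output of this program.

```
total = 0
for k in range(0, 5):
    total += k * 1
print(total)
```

10

k=0: total = 0+0*1 = 0
k=1: total = 0+1*1 = 1
k=2: total = 1+2*1 = 3
k=3: total = 3+3*1 = 6
k=4: total = 6+4*1 = 10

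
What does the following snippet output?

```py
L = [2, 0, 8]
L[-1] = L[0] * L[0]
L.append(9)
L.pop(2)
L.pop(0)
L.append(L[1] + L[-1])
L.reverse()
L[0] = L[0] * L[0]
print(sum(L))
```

L[-1] = L[0]*L[0] = 2*2 = 4 → [2, 0, 4]
append 9 → [2, 0, 4, 9]
pop(2) removes 4 → [2, 0, 9]
pop(0) removes 2 → [0, 9]
append L[1]+L[-1] = 9+9 = 18 → [0, 9, 18]
reverse → [18, 9, 0]
L[0] = L[0]*L[0] = 18*18 = 324 → [324, 9, 0]
sum = 333

333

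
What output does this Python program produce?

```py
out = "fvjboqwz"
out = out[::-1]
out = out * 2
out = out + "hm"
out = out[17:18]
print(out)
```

reverse → 'zwqobjvf'
repeat ×2 → 'zwqobjvfzwqobjvf'
+ 'hm' → 'zwqobjvfzwqobjvfhm'
slice [17:18] → 'm'

m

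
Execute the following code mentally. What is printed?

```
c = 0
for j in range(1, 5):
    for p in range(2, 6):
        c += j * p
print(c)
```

j=1,p=2: c = 0+2 = 2
j=1,p=3: c = 2+3 = 5
j=1,p=4: c = 5+4 = 9
j=1,p=5: c = 9+5 = 14
j=2,p=2: c = 14+4 = 18
j=2,p=3: c = 18+6 = 24
j=2,p=4: c = 24+8 = 32
j=2,p=5: c = 32+10 = 42
j=3,p=2: c = 42+6 = 48
j=3,p=3: c = 48+9 = 57
j=3,p=4: c = 57+12 = 69
j=3,p=5: c = 69+15 = 84
j=4,p=2: c = 84+8 = 92
j=4,p=3: c = 92+12 = 104
j=4,p=4: c = 104+16 = 120
j=4,p=5: c = 120+20 = 140

140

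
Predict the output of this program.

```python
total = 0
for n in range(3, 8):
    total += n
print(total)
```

25

n=3: total = 0+3 = 3
n=4: total = 3+4 = 7
n=5: total = 7+5 = 12
n=6: total = 12+6 = 18
n=7: total = 18+7 = 25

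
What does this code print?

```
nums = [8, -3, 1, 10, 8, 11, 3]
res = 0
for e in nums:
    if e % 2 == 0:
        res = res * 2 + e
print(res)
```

e=8: even, res = 0*2+8 = 8
e=-3: not even
e=1: not even
e=10: even, res = 8*2+10 = 26
e=8: even, res = 26*2+8 = 60
e=11: not even
e=3: not even

60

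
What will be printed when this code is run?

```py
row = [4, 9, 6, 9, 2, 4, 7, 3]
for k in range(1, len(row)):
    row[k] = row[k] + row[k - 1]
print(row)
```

k=1: row[1] = 9+4 = 13 → [4, 13, 6, 9, 2, 4, 7, 3]
k=2: row[2] = 6+13 = 19 → [4, 13, 19, 9, 2, 4, 7, 3]
k=3: row[3] = 9+19 = 28 → [4, 13, 19, 28, 2, 4, 7, 3]
k=4: row[4] = 2+28 = 30 → [4, 13, 19, 28, 30, 4, 7, 3]
k=5: row[5] = 4+30 = 34 → [4, 13, 19, 28, 30, 34, 7, 3]
k=6: row[6] = 7+34 = 41 → [4, 13, 19, 28, 30, 34, 41, 3]
k=7: row[7] = 3+41 = 44 → [4, 13, 19, 28, 30, 34, 41, 44]

[4, 13, 19, 28, 30, 34, 41, 44]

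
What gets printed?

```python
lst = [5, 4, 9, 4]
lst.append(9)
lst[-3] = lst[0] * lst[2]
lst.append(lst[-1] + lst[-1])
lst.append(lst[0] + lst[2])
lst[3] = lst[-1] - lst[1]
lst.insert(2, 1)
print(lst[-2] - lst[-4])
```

append 9 → [5, 4, 9, 4, 9]
lst[-3] = lst[0]*lst[2] = 5*9 = 45 → [5, 4, 45, 4, 9]
append lst[-1]+lst[-1] = 9+9 = 18 → [5, 4, 45, 4, 9, 18]
append lst[0]+lst[2] = 5+45 = 50 → [5, 4, 45, 4, 9, 18, 50]
lst[3] = lst[-1]-lst[1] = 50-4 = 46 → [5, 4, 45, 46, 9, 18, 50]
insert 1 at 2 → [5, 4, 1, 45, 46, 9, 18, 50]
lst[-2]-lst[-4] = 18-46 = -28

-28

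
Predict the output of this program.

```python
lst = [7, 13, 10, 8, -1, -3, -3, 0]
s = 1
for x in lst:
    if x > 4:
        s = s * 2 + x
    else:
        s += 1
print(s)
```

x=7: >4, s = 1*2+7 = 9
x=13: >4, s = 9*2+13 = 31
x=10: >4, s = 31*2+10 = 72
x=8: >4, s = 72*2+8 = 152
x=-1: not >4, s = 152+1 = 153
x=-3: not >4, s = 153+1 = 154
x=-3: not >4, s = 154+1 = 155
x=0: not >4, s = 155+1 = 156

156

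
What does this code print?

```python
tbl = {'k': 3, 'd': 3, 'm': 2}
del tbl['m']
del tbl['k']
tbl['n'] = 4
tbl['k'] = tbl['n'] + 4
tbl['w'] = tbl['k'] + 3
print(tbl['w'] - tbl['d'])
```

8

del 'm' → {'k': 3, 'd': 3}
del 'k' → {'d': 3}
tbl['n'] = 4 → {'d': 3, 'n': 4}
tbl['k'] = tbl['n']+4 = 8 → {'d': 3, 'n': 4, 'k': 8}
tbl['w'] = tbl['k']+3 = 11 → {'d': 3, 'n': 4, 'k': 8, 'w': 11}
tbl['w']-tbl['d'] = 11-3 = 8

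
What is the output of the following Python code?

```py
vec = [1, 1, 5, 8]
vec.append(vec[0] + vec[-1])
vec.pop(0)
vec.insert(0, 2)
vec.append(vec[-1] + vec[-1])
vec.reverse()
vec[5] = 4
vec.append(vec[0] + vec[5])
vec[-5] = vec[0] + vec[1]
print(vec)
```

[18, 9, 27, 5, 1, 4, 22]

append vec[0]+vec[-1] = 1+8 = 9 → [1, 1, 5, 8, 9]
pop(0) removes 1 → [1, 5, 8, 9]
insert 2 at 0 → [2, 1, 5, 8, 9]
append vec[-1]+vec[-1] = 9+9 = 18 → [2, 1, 5, 8, 9, 18]
reverse → [18, 9, 8, 5, 1, 2]
vec[5] = 4 → [18, 9, 8, 5, 1, 4]
append vec[0]+vec[5] = 18+4 = 22 → [18, 9, 8, 5, 1, 4, 22]
vec[-5] = vec[0]+vec[1] = 18+9 = 27 → [18, 9, 27, 5, 1, 4, 22]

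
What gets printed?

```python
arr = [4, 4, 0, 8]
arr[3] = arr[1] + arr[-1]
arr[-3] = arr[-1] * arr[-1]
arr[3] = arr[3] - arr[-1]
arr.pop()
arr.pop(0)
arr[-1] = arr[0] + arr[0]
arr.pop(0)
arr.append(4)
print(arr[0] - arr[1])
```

arr[3] = arr[1]+arr[-1] = 4+8 = 12 → [4, 4, 0, 12]
arr[-3] = arr[-1]*arr[-1] = 12*12 = 144 → [4, 144, 0, 12]
arr[3] = arr[3]-arr[-1] = 12-12 = 0 → [4, 144, 0, 0]
pop() removes 0 → [4, 144, 0]
pop(0) removes 4 → [144, 0]
arr[-1] = arr[0]+arr[0] = 144+144 = 288 → [144, 288]
pop(0) removes 144 → [288]
append 4 → [288, 4]
arr[0]-arr[1] = 288-4 = 284

284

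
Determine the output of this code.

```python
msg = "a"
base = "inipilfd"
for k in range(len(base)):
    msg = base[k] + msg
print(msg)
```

dflipinia

k=0: prepend 'i' → 'ia'
k=1: prepend 'n' → 'nia'
k=2: prepend 'i' → 'inia'
k=3: prepend 'p' → 'pinia'
k=4: prepend 'i' → 'ipinia'
k=5: prepend 'l' → 'lipinia'
k=6: prepend 'f' → 'flipinia'
k=7: prepend 'd' → 'dflipinia'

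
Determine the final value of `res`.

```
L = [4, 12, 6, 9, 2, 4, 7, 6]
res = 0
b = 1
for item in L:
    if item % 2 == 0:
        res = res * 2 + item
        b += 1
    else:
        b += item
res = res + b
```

413

item=4: even, res = 0*2+4 = 4; b=2
item=12: even, res = 4*2+12 = 20; b=3
item=6: even, res = 20*2+6 = 46; b=4
item=9: not even; b=13
item=2: even, res = 46*2+2 = 94; b=14
item=4: even, res = 94*2+4 = 192; b=15
item=7: not even; b=22
item=6: even, res = 192*2+6 = 390; b=23
res+b = 390+23 = 413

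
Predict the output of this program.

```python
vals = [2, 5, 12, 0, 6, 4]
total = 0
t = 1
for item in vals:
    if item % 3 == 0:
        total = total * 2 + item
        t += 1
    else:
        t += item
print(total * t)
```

item=2: not %3==0; t=3
item=5: not %3==0; t=8
item=12: %3==0, total = 0*2+12 = 12; t=9
item=0: %3==0, total = 12*2+0 = 24; t=10
item=6: %3==0, total = 24*2+6 = 54; t=11
item=4: not %3==0; t=15
total*t = 54*15 = 810

810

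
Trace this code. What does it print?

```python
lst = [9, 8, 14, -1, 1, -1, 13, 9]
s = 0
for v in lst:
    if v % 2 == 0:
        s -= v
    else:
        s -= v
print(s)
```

v=9: not even, s = 0-9 = -9
v=8: even, s = (-9)-8 = -17
v=14: even, s = (-17)-14 = -31
v=-1: not even, s = (-31)-(-1) = -30
v=1: not even, s = (-30)-1 = -31
v=-1: not even, s = (-31)-(-1) = -30
v=13: not even, s = (-30)-13 = -43
v=9: not even, s = (-43)-9 = -52

-52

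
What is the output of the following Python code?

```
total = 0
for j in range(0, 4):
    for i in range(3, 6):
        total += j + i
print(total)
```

j=0,i=3: total = 0+3 = 3
j=0,i=4: total = 3+4 = 7
j=0,i=5: total = 7+5 = 12
j=1,i=3: total = 12+4 = 16
j=1,i=4: total = 16+5 = 21
j=1,i=5: total = 21+6 = 27
j=2,i=3: total = 27+5 = 32
j=2,i=4: total = 32+6 = 38
j=2,i=5: total = 38+7 = 45
j=3,i=3: total = 45+6 = 51
j=3,i=4: total = 51+7 = 58
j=3,i=5: total = 58+8 = 66

66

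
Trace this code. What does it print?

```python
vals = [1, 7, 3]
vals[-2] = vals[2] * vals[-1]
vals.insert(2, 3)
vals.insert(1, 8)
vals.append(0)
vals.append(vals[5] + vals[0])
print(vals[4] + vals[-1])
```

4

vals[-2] = vals[2]*vals[-1] = 3*3 = 9 → [1, 9, 3]
insert 3 at 2 → [1, 9, 3, 3]
insert 8 at 1 → [1, 8, 9, 3, 3]
append 0 → [1, 8, 9, 3, 3, 0]
append vals[5]+vals[0] = 0+1 = 1 → [1, 8, 9, 3, 3, 0, 1]
vals[4]+vals[-1] = 3+1 = 4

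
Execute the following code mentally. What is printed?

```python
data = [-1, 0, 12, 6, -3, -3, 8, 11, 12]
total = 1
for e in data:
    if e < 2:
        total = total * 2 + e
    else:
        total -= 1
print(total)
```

e=-1: <2, total = 1*2+(-1) = 1
e=0: <2, total = 1*2+0 = 2
e=12: not <2, total = 2-1 = 1
e=6: not <2, total = 1-1 = 0
e=-3: <2, total = 0*2+(-3) = -3
e=-3: <2, total = (-3)*2+(-3) = -9
e=8: not <2, total = (-9)-1 = -10
e=11: not <2, total = (-10)-1 = -11
e=12: not <2, total = (-11)-1 = -12

-12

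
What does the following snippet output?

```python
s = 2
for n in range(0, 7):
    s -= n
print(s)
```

-19

n=0: s = 2-0 = 2
n=1: s = 2-1 = 1
n=2: s = 1-2 = -1
n=3: s = (-1)-3 = -4
n=4: s = (-4)-4 = -8
n=5: s = (-8)-5 = -13
n=6: s = (-13)-6 = -19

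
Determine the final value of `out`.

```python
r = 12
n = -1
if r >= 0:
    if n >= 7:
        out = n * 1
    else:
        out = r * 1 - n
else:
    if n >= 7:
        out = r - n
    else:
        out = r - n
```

13

r=12, n=-1
r >= 0 is True; n >= 7 is False
→ out = r * 1 - n = 13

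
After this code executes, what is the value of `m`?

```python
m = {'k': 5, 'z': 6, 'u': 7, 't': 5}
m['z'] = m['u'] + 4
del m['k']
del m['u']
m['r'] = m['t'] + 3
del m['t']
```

m['z'] = m['u']+4 = 11 → {'k': 5, 'z': 11, 'u': 7, 't': 5}
del 'k' → {'z': 11, 'u': 7, 't': 5}
del 'u' → {'z': 11, 't': 5}
m['r'] = m['t']+3 = 8 → {'z': 11, 't': 5, 'r': 8}
del 't' → {'z': 11, 'r': 8}

{'z': 11, 'r': 8}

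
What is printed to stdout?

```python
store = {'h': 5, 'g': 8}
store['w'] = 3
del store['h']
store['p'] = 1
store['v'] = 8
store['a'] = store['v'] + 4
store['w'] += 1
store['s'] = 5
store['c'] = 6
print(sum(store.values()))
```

44

store['w'] = 3 → {'h': 5, 'g': 8, 'w': 3}
del 'h' → {'g': 8, 'w': 3}
store['p'] = 1 → {'g': 8, 'w': 3, 'p': 1}
store['v'] = 8 → {'g': 8, 'w': 3, 'p': 1, 'v': 8}
store['a'] = store['v']+4 = 12 → {'g': 8, 'w': 3, 'p': 1, 'v': 8, 'a': 12}
store['w'] = 3+1 = 4 → {'g': 8, 'w': 4, 'p': 1, 'v': 8, 'a': 12}
store['s'] = 5 → {'g': 8, 'w': 4, 'p': 1, 'v': 8, 'a': 12, 's': 5}
store['c'] = 6 → {'g': 8, 'w': 4, 'p': 1, 'v': 8, 'a': 12, 's': 5, 'c': 6}
sum of values = 44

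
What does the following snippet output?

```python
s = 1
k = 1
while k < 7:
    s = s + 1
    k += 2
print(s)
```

k=1: s = 1+1 = 2
k=3: s = 2+1 = 3
k=5: s = 3+1 = 4

4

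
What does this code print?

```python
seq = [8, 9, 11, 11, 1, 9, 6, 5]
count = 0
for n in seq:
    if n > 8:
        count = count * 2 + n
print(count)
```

n=8: not >8
n=9: >8, count = 0*2+9 = 9
n=11: >8, count = 9*2+11 = 29
n=11: >8, count = 29*2+11 = 69
n=1: not >8
n=9: >8, count = 69*2+9 = 147
n=6: not >8
n=5: not >8

147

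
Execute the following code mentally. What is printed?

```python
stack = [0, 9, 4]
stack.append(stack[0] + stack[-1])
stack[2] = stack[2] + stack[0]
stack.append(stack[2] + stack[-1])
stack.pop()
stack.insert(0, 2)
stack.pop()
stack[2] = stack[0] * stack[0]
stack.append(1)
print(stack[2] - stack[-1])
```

3

append stack[0]+stack[-1] = 0+4 = 4 → [0, 9, 4, 4]
stack[2] = stack[2]+stack[0] = 4+0 = 4 → [0, 9, 4, 4]
append stack[2]+stack[-1] = 4+4 = 8 → [0, 9, 4, 4, 8]
pop() removes 8 → [0, 9, 4, 4]
insert 2 at 0 → [2, 0, 9, 4, 4]
pop() removes 4 → [2, 0, 9, 4]
stack[2] = stack[0]*stack[0] = 2*2 = 4 → [2, 0, 4, 4]
append 1 → [2, 0, 4, 4, 1]
stack[2]-stack[-1] = 4-1 = 3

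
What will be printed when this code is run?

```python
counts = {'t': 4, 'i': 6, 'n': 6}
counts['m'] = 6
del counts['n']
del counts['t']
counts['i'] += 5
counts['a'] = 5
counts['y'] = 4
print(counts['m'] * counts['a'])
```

counts['m'] = 6 → {'t': 4, 'i': 6, 'n': 6, 'm': 6}
del 'n' → {'t': 4, 'i': 6, 'm': 6}
del 't' → {'i': 6, 'm': 6}
counts['i'] = 6+5 = 11 → {'i': 11, 'm': 6}
counts['a'] = 5 → {'i': 11, 'm': 6, 'a': 5}
counts['y'] = 4 → {'i': 11, 'm': 6, 'a': 5, 'y': 4}
counts['m']*counts['a'] = 6*5 = 30

30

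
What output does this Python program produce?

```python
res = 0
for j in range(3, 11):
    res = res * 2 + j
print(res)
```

1012

j=3: res = 0*2+3 = 3
j=4: res = 3*2+4 = 10
j=5: res = 10*2+5 = 25
j=6: res = 25*2+6 = 56
j=7: res = 56*2+7 = 119
j=8: res = 119*2+8 = 246
j=9: res = 246*2+9 = 501
j=10: res = 501*2+10 = 1012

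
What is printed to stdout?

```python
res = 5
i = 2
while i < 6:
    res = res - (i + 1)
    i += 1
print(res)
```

i=2: res = 5-3 = 2
i=3: res = 2-4 = -2
i=4: res = (-2)-5 = -7
i=5: res = (-7)-6 = -13

-13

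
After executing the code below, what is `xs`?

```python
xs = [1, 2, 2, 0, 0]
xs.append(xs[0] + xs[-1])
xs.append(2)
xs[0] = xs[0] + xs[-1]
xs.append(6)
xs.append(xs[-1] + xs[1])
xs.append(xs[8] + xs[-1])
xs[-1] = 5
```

[3, 2, 2, 0, 0, 1, 2, 6, 8, 5]

append xs[0]+xs[-1] = 1+0 = 1 → [1, 2, 2, 0, 0, 1]
append 2 → [1, 2, 2, 0, 0, 1, 2]
xs[0] = xs[0]+xs[-1] = 1+2 = 3 → [3, 2, 2, 0, 0, 1, 2]
append 6 → [3, 2, 2, 0, 0, 1, 2, 6]
append xs[-1]+xs[1] = 6+2 = 8 → [3, 2, 2, 0, 0, 1, 2, 6, 8]
append xs[8]+xs[-1] = 8+8 = 16 → [3, 2, 2, 0, 0, 1, 2, 6, 8, 16]
xs[-1] = 5 → [3, 2, 2, 0, 0, 1, 2, 6, 8, 5]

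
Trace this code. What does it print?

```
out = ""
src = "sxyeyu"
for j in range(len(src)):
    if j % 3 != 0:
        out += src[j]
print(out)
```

j=0: skip
j=1: add 'x' → 'x'
j=2: add 'y' → 'xy'
j=3: skip
j=4: add 'y' → 'xyy'
j=5: add 'u' → 'xyyu'

xyyu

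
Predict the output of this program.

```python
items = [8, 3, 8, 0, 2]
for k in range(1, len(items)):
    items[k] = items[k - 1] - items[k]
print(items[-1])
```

k=1: items[1] = 8-3 = 5 → [8, 5, 8, 0, 2]
k=2: items[2] = 5-8 = -3 → [8, 5, -3, 0, 2]
k=3: items[3] = (-3)-0 = -3 → [8, 5, -3, -3, 2]
k=4: items[4] = (-3)-2 = -5 → [8, 5, -3, -3, -5]

-5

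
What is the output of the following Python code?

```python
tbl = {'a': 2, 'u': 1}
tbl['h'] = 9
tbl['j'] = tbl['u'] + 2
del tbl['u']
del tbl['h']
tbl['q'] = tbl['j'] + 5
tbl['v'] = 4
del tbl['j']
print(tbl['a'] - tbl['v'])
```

tbl['h'] = 9 → {'a': 2, 'u': 1, 'h': 9}
tbl['j'] = tbl['u']+2 = 3 → {'a': 2, 'u': 1, 'h': 9, 'j': 3}
del 'u' → {'a': 2, 'h': 9, 'j': 3}
del 'h' → {'a': 2, 'j': 3}
tbl['q'] = tbl['j']+5 = 8 → {'a': 2, 'j': 3, 'q': 8}
tbl['v'] = 4 → {'a': 2, 'j': 3, 'q': 8, 'v': 4}
del 'j' → {'a': 2, 'q': 8, 'v': 4}
tbl['a']-tbl['v'] = 2-4 = -2

-2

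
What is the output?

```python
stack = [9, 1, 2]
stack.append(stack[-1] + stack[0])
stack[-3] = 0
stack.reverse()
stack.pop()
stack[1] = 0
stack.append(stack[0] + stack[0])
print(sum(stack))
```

33

append stack[-1]+stack[0] = 2+9 = 11 → [9, 1, 2, 11]
stack[-3] = 0 → [9, 0, 2, 11]
reverse → [11, 2, 0, 9]
pop() removes 9 → [11, 2, 0]
stack[1] = 0 → [11, 0, 0]
append stack[0]+stack[0] = 11+11 = 22 → [11, 0, 0, 22]
sum = 33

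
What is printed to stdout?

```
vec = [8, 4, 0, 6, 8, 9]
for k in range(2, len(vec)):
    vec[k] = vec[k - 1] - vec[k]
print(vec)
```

k=2: vec[2] = 4-0 = 4 → [8, 4, 4, 6, 8, 9]
k=3: vec[3] = 4-6 = -2 → [8, 4, 4, -2, 8, 9]
k=4: vec[4] = (-2)-8 = -10 → [8, 4, 4, -2, -10, 9]
k=5: vec[5] = (-10)-9 = -19 → [8, 4, 4, -2, -10, -19]

[8, 4, 4, -2, -10, -19]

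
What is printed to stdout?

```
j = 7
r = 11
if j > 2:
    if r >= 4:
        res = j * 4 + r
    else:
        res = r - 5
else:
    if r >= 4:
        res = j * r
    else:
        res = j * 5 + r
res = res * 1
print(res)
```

j=7, r=11
j > 2 is True; r >= 4 is True
→ res = j * 4 + r = 39
res = 39*1 = 39

39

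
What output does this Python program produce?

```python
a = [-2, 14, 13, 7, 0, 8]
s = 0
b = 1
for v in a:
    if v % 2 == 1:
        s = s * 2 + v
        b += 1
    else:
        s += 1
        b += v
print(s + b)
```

v=-2: not odd, s = 0+1 = 1; b=-1
v=14: not odd, s = 1+1 = 2; b=13
v=13: odd, s = 2*2+13 = 17; b=14
v=7: odd, s = 17*2+7 = 41; b=15
v=0: not odd, s = 41+1 = 42; b=15
v=8: not odd, s = 42+1 = 43; b=23
s+b = 43+23 = 66

66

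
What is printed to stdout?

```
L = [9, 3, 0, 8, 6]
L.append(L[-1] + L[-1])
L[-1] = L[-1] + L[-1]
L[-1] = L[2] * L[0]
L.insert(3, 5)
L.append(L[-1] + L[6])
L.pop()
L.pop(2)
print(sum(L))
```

31

append L[-1]+L[-1] = 6+6 = 12 → [9, 3, 0, 8, 6, 12]
L[-1] = L[-1]+L[-1] = 12+12 = 24 → [9, 3, 0, 8, 6, 24]
L[-1] = L[2]*L[0] = 0*9 = 0 → [9, 3, 0, 8, 6, 0]
insert 5 at 3 → [9, 3, 0, 5, 8, 6, 0]
append L[-1]+L[6] = 0+0 = 0 → [9, 3, 0, 5, 8, 6, 0, 0]
pop() removes 0 → [9, 3, 0, 5, 8, 6, 0]
pop(2) removes 0 → [9, 3, 5, 8, 6, 0]
sum = 31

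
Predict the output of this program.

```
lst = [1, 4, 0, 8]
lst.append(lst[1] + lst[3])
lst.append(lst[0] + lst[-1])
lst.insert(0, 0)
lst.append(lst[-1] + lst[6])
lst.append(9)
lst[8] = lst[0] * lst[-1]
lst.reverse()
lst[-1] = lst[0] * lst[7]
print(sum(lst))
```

append lst[1]+lst[3] = 4+8 = 12 → [1, 4, 0, 8, 12]
append lst[0]+lst[-1] = 1+12 = 13 → [1, 4, 0, 8, 12, 13]
insert 0 at 0 → [0, 1, 4, 0, 8, 12, 13]
append lst[-1]+lst[6] = 13+13 = 26 → [0, 1, 4, 0, 8, 12, 13, 26]
append 9 → [0, 1, 4, 0, 8, 12, 13, 26, 9]
lst[8] = lst[0]*lst[-1] = 0*9 = 0 → [0, 1, 4, 0, 8, 12, 13, 26, 0]
reverse → [0, 26, 13, 12, 8, 0, 4, 1, 0]
lst[-1] = lst[0]*lst[7] = 0*1 = 0 → [0, 26, 13, 12, 8, 0, 4, 1, 0]
sum = 64

64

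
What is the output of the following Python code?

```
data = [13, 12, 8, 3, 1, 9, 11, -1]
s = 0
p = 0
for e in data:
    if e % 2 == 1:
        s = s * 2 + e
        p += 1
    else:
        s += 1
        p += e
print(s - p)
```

567

e=13: odd, s = 0*2+13 = 13; p=1
e=12: not odd, s = 13+1 = 14; p=13
e=8: not odd, s = 14+1 = 15; p=21
e=3: odd, s = 15*2+3 = 33; p=22
e=1: odd, s = 33*2+1 = 67; p=23
e=9: odd, s = 67*2+9 = 143; p=24
e=11: odd, s = 143*2+11 = 297; p=25
e=-1: odd, s = 297*2+(-1) = 593; p=26
s-p = 593-26 = 567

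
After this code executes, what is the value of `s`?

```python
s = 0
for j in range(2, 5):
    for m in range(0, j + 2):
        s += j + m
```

78

j=2,m=0: s = 0+2 = 2
j=2,m=1: s = 2+3 = 5
j=2,m=2: s = 5+4 = 9
j=2,m=3: s = 9+5 = 14
j=3,m=0: s = 14+3 = 17
j=3,m=1: s = 17+4 = 21
j=3,m=2: s = 21+5 = 26
j=3,m=3: s = 26+6 = 32
j=3,m=4: s = 32+7 = 39
j=4,m=0: s = 39+4 = 43
j=4,m=1: s = 43+5 = 48
j=4,m=2: s = 48+6 = 54
j=4,m=3: s = 54+7 = 61
j=4,m=4: s = 61+8 = 69
j=4,m=5: s = 69+9 = 78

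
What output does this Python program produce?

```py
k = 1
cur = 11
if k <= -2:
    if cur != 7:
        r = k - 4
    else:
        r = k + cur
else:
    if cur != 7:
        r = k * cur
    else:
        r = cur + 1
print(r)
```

11

k=1, cur=11
k <= -2 is False; cur != 7 is True
→ r = k * cur = 11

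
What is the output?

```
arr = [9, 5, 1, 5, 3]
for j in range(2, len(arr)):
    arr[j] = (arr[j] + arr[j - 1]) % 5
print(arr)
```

j=2: arr[2] = (1+5)%5 = 1 → [9, 5, 1, 5, 3]
j=3: arr[3] = (5+1)%5 = 1 → [9, 5, 1, 1, 3]
j=4: arr[4] = (3+1)%5 = 4 → [9, 5, 1, 1, 4]

[9, 5, 1, 1, 4]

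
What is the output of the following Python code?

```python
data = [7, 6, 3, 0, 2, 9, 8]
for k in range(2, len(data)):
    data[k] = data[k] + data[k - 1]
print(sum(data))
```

k=2: data[2] = 3+6 = 9 → [7, 6, 9, 0, 2, 9, 8]
k=3: data[3] = 0+9 = 9 → [7, 6, 9, 9, 2, 9, 8]
k=4: data[4] = 2+9 = 11 → [7, 6, 9, 9, 11, 9, 8]
k=5: data[5] = 9+11 = 20 → [7, 6, 9, 9, 11, 20, 8]
k=6: data[6] = 8+20 = 28 → [7, 6, 9, 9, 11, 20, 28]
sum = 90

90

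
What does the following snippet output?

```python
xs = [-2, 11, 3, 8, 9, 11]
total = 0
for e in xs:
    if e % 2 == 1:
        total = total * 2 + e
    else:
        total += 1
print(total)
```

e=-2: not odd, total = 0+1 = 1
e=11: odd, total = 1*2+11 = 13
e=3: odd, total = 13*2+3 = 29
e=8: not odd, total = 29+1 = 30
e=9: odd, total = 30*2+9 = 69
e=11: odd, total = 69*2+11 = 149

149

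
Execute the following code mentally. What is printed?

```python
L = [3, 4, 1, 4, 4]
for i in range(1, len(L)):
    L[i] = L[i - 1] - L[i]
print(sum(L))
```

i=1: L[1] = 3-4 = -1 → [3, -1, 1, 4, 4]
i=2: L[2] = (-1)-1 = -2 → [3, -1, -2, 4, 4]
i=3: L[3] = (-2)-4 = -6 → [3, -1, -2, -6, 4]
i=4: L[4] = (-6)-4 = -10 → [3, -1, -2, -6, -10]
sum = -16

-16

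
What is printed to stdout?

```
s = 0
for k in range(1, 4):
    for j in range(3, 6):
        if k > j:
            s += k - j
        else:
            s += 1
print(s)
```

9

k=1,j=3: not 1>3, s = 0+1 = 1
k=1,j=4: not 1>4, s = 1+1 = 2
k=1,j=5: not 1>5, s = 2+1 = 3
k=2,j=3: not 2>3, s = 3+1 = 4
k=2,j=4: not 2>4, s = 4+1 = 5
k=2,j=5: not 2>5, s = 5+1 = 6
k=3,j=3: not 3>3, s = 6+1 = 7
k=3,j=4: not 3>4, s = 7+1 = 8
k=3,j=5: not 3>5, s = 8+1 = 9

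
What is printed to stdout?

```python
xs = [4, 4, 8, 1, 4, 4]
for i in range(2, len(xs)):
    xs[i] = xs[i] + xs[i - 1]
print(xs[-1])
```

21

i=2: xs[2] = 8+4 = 12 → [4, 4, 12, 1, 4, 4]
i=3: xs[3] = 1+12 = 13 → [4, 4, 12, 13, 4, 4]
i=4: xs[4] = 4+13 = 17 → [4, 4, 12, 13, 17, 4]
i=5: xs[5] = 4+17 = 21 → [4, 4, 12, 13, 17, 21]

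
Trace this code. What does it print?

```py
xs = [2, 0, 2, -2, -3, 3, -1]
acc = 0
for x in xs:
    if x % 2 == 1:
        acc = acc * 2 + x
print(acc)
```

x=2: not odd
x=0: not odd
x=2: not odd
x=-2: not odd
x=-3: odd, acc = 0*2+(-3) = -3
x=3: odd, acc = (-3)*2+3 = -3
x=-1: odd, acc = (-3)*2+(-1) = -7

-7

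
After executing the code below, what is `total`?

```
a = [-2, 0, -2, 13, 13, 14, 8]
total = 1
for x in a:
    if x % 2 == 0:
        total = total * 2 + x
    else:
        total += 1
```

x=-2: even, total = 1*2+(-2) = 0
x=0: even, total = 0*2+0 = 0
x=-2: even, total = 0*2+(-2) = -2
x=13: not even, total = (-2)+1 = -1
x=13: not even, total = (-1)+1 = 0
x=14: even, total = 0*2+14 = 14
x=8: even, total = 14*2+8 = 36

36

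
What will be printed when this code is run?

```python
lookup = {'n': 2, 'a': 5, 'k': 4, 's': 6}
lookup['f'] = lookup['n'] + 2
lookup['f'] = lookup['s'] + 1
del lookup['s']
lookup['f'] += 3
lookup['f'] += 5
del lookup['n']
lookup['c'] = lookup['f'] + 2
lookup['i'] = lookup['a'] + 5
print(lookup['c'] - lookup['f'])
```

2

lookup['f'] = lookup['n']+2 = 4 → {'n': 2, 'a': 5, 'k': 4, 's': 6, 'f': 4}
lookup['f'] = lookup['s']+1 = 7 → {'n': 2, 'a': 5, 'k': 4, 's': 6, 'f': 7}
del 's' → {'n': 2, 'a': 5, 'k': 4, 'f': 7}
lookup['f'] = 7+3 = 10 → {'n': 2, 'a': 5, 'k': 4, 'f': 10}
lookup['f'] = 10+5 = 15 → {'n': 2, 'a': 5, 'k': 4, 'f': 15}
del 'n' → {'a': 5, 'k': 4, 'f': 15}
lookup['c'] = lookup['f']+2 = 17 → {'a': 5, 'k': 4, 'f': 15, 'c': 17}
lookup['i'] = lookup['a']+5 = 10 → {'a': 5, 'k': 4, 'f': 15, 'c': 17, 'i': 10}
lookup['c']-lookup['f'] = 17-15 = 2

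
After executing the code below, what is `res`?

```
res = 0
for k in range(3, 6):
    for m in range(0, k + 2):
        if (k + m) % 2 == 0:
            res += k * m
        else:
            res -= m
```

54

k=3,m=0: odd sum, res = 0-0 = 0
k=3,m=1: even sum, res = 0+3 = 3
k=3,m=2: odd sum, res = 3-2 = 1
k=3,m=3: even sum, res = 1+9 = 10
k=3,m=4: odd sum, res = 10-4 = 6
k=4,m=0: even sum, res = 6+0 = 6
k=4,m=1: odd sum, res = 6-1 = 5
k=4,m=2: even sum, res = 5+8 = 13
k=4,m=3: odd sum, res = 13-3 = 10
k=4,m=4: even sum, res = 10+16 = 26
k=4,m=5: odd sum, res = 26-5 = 21
k=5,m=0: odd sum, res = 21-0 = 21
k=5,m=1: even sum, res = 21+5 = 26
k=5,m=2: odd sum, res = 26-2 = 24
k=5,m=3: even sum, res = 24+15 = 39
k=5,m=4: odd sum, res = 39-4 = 35
k=5,m=5: even sum, res = 35+25 = 60
k=5,m=6: odd sum, res = 60-6 = 54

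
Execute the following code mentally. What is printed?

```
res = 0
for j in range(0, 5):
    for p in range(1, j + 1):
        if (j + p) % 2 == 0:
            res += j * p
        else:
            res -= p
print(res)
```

j=1,p=1: even sum, res = 0+1 = 1
j=2,p=1: odd sum, res = 1-1 = 0
j=2,p=2: even sum, res = 0+4 = 4
j=3,p=1: even sum, res = 4+3 = 7
j=3,p=2: odd sum, res = 7-2 = 5
j=3,p=3: even sum, res = 5+9 = 14
j=4,p=1: odd sum, res = 14-1 = 13
j=4,p=2: even sum, res = 13+8 = 21
j=4,p=3: odd sum, res = 21-3 = 18
j=4,p=4: even sum, res = 18+16 = 34

34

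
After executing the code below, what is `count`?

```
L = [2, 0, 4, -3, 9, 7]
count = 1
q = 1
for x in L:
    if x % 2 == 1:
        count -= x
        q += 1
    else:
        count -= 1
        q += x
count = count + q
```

x=2: not odd, count = 1-1 = 0; q=3
x=0: not odd, count = 0-1 = -1; q=3
x=4: not odd, count = (-1)-1 = -2; q=7
x=-3: odd, count = (-2)-(-3) = 1; q=8
x=9: odd, count = 1-9 = -8; q=9
x=7: odd, count = (-8)-7 = -15; q=10
count+q = (-15)+10 = -5

-5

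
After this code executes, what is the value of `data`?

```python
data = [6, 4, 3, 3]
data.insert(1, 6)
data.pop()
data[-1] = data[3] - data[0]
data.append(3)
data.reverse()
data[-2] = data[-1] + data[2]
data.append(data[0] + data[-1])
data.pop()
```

[3, -3, 4, 10, 6]

insert 6 at 1 → [6, 6, 4, 3, 3]
pop() removes 3 → [6, 6, 4, 3]
data[-1] = data[3]-data[0] = 3-6 = -3 → [6, 6, 4, -3]
append 3 → [6, 6, 4, -3, 3]
reverse → [3, -3, 4, 6, 6]
data[-2] = data[-1]+data[2] = 6+4 = 10 → [3, -3, 4, 10, 6]
append data[0]+data[-1] = 3+6 = 9 → [3, -3, 4, 10, 6, 9]
pop() removes 9 → [3, -3, 4, 10, 6]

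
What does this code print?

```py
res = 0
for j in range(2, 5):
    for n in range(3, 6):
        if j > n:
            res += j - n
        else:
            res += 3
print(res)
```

25

j=2,n=3: not 2>3, res = 0+3 = 3
j=2,n=4: not 2>4, res = 3+3 = 6
j=2,n=5: not 2>5, res = 6+3 = 9
j=3,n=3: not 3>3, res = 9+3 = 12
j=3,n=4: not 3>4, res = 12+3 = 15
j=3,n=5: not 3>5, res = 15+3 = 18
j=4,n=3: 4>3, res = 18+1 = 19
j=4,n=4: not 4>4, res = 19+3 = 22
j=4,n=5: not 4>5, res = 22+3 = 25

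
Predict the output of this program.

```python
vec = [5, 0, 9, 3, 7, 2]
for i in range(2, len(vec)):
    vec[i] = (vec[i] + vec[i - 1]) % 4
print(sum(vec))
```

10

i=2: vec[2] = (9+0)%4 = 1 → [5, 0, 1, 3, 7, 2]
i=3: vec[3] = (3+1)%4 = 0 → [5, 0, 1, 0, 7, 2]
i=4: vec[4] = (7+0)%4 = 3 → [5, 0, 1, 0, 3, 2]
i=5: vec[5] = (2+3)%4 = 1 → [5, 0, 1, 0, 3, 1]
sum = 10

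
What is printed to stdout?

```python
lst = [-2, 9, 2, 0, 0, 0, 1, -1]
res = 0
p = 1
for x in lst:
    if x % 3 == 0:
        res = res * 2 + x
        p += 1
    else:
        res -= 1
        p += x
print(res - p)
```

x=-2: not %3==0, res = 0-1 = -1; p=-1
x=9: %3==0, res = (-1)*2+9 = 7; p=0
x=2: not %3==0, res = 7-1 = 6; p=2
x=0: %3==0, res = 6*2+0 = 12; p=3
x=0: %3==0, res = 12*2+0 = 24; p=4
x=0: %3==0, res = 24*2+0 = 48; p=5
x=1: not %3==0, res = 48-1 = 47; p=6
x=-1: not %3==0, res = 47-1 = 46; p=5
res-p = 46-5 = 41

41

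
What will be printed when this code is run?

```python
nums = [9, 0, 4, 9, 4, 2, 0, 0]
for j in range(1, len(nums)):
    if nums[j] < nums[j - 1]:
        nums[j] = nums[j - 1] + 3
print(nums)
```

j=1: 0<9, nums[1] = 9+3 = 12 → [9, 12, 4, 9, 4, 2, 0, 0]
j=2: 4<12, nums[2] = 12+3 = 15 → [9, 12, 15, 9, 4, 2, 0, 0]
j=3: 9<15, nums[3] = 15+3 = 18 → [9, 12, 15, 18, 4, 2, 0, 0]
j=4: 4<18, nums[4] = 18+3 = 21 → [9, 12, 15, 18, 21, 2, 0, 0]
j=5: 2<21, nums[5] = 21+3 = 24 → [9, 12, 15, 18, 21, 24, 0, 0]
j=6: 0<24, nums[6] = 24+3 = 27 → [9, 12, 15, 18, 21, 24, 27, 0]
j=7: 0<27, nums[7] = 27+3 = 30 → [9, 12, 15, 18, 21, 24, 27, 30]

[9, 12, 15, 18, 21, 24, 27, 30]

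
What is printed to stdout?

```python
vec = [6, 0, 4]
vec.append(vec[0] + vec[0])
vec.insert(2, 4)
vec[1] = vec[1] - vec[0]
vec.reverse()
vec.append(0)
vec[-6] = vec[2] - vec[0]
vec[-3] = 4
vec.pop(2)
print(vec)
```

append vec[0]+vec[0] = 6+6 = 12 → [6, 0, 4, 12]
insert 4 at 2 → [6, 0, 4, 4, 12]
vec[1] = vec[1]-vec[0] = 0-6 = -6 → [6, -6, 4, 4, 12]
reverse → [12, 4, 4, -6, 6]
append 0 → [12, 4, 4, -6, 6, 0]
vec[-6] = vec[2]-vec[0] = 4-12 = -8 → [-8, 4, 4, -6, 6, 0]
vec[-3] = 4 → [-8, 4, 4, 4, 6, 0]
pop(2) removes 4 → [-8, 4, 4, 6, 0]

[-8, 4, 4, 6, 0]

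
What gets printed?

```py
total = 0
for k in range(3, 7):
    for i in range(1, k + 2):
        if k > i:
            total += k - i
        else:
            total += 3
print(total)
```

58

k=3,i=1: 3>1, total = 0+2 = 2
k=3,i=2: 3>2, total = 2+1 = 3
k=3,i=3: not 3>3, total = 3+3 = 6
k=3,i=4: not 3>4, total = 6+3 = 9
k=4,i=1: 4>1, total = 9+3 = 12
k=4,i=2: 4>2, total = 12+2 = 14
k=4,i=3: 4>3, total = 14+1 = 15
k=4,i=4: not 4>4, total = 15+3 = 18
k=4,i=5: not 4>5, total = 18+3 = 21
k=5,i=1: 5>1, total = 21+4 = 25
k=5,i=2: 5>2, total = 25+3 = 28
k=5,i=3: 5>3, total = 28+2 = 30
k=5,i=4: 5>4, total = 30+1 = 31
k=5,i=5: not 5>5, total = 31+3 = 34
k=5,i=6: not 5>6, total = 34+3 = 37
k=6,i=1: 6>1, total = 37+5 = 42
k=6,i=2: 6>2, total = 42+4 = 46
k=6,i=3: 6>3, total = 46+3 = 49
k=6,i=4: 6>4, total = 49+2 = 51
k=6,i=5: 6>5, total = 51+1 = 52
k=6,i=6: not 6>6, total = 52+3 = 55
k=6,i=7: not 6>7, total = 55+3 = 58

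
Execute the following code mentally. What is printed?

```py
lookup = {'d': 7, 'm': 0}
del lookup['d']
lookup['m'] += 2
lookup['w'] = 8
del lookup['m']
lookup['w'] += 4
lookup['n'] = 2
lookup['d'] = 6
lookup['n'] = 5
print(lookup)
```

{'w': 12, 'n': 5, 'd': 6}

del 'd' → {'m': 0}
lookup['m'] = 0+2 = 2 → {'m': 2}
lookup['w'] = 8 → {'m': 2, 'w': 8}
del 'm' → {'w': 8}
lookup['w'] = 8+4 = 12 → {'w': 12}
lookup['n'] = 2 → {'w': 12, 'n': 2}
lookup['d'] = 6 → {'w': 12, 'n': 2, 'd': 6}
lookup['n'] = 5 → {'w': 12, 'n': 5, 'd': 6}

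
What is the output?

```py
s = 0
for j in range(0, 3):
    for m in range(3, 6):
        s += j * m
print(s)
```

36

j=0,m=3: s = 0+0 = 0
j=0,m=4: s = 0+0 = 0
j=0,m=5: s = 0+0 = 0
j=1,m=3: s = 0+3 = 3
j=1,m=4: s = 3+4 = 7
j=1,m=5: s = 7+5 = 12
j=2,m=3: s = 12+6 = 18
j=2,m=4: s = 18+8 = 26
j=2,m=5: s = 26+10 = 36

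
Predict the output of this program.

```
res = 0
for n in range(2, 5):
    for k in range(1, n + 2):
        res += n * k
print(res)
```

102

n=2,k=1: res = 0+2 = 2
n=2,k=2: res = 2+4 = 6
n=2,k=3: res = 6+6 = 12
n=3,k=1: res = 12+3 = 15
n=3,k=2: res = 15+6 = 21
n=3,k=3: res = 21+9 = 30
n=3,k=4: res = 30+12 = 42
n=4,k=1: res = 42+4 = 46
n=4,k=2: res = 46+8 = 54
n=4,k=3: res = 54+12 = 66
n=4,k=4: res = 66+16 = 82
n=4,k=5: res = 82+20 = 102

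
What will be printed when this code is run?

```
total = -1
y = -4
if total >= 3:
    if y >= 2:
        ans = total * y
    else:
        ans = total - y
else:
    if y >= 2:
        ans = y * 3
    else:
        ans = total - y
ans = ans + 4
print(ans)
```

total=-1, y=-4
total >= 3 is False; y >= 2 is False
→ ans = total - y = 3
ans = 3+4 = 7

7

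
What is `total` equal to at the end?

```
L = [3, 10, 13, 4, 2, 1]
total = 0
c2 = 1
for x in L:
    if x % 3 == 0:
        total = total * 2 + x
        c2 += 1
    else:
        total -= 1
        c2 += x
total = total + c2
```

30

x=3: %3==0, total = 0*2+3 = 3; c2=2
x=10: not %3==0, total = 3-1 = 2; c2=12
x=13: not %3==0, total = 2-1 = 1; c2=25
x=4: not %3==0, total = 1-1 = 0; c2=29
x=2: not %3==0, total = 0-1 = -1; c2=31
x=1: not %3==0, total = (-1)-1 = -2; c2=32
total+c2 = (-2)+32 = 30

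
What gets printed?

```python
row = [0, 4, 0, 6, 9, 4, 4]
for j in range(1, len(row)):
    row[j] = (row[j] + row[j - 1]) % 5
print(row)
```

j=1: row[1] = (4+0)%5 = 4 → [0, 4, 0, 6, 9, 4, 4]
j=2: row[2] = (0+4)%5 = 4 → [0, 4, 4, 6, 9, 4, 4]
j=3: row[3] = (6+4)%5 = 0 → [0, 4, 4, 0, 9, 4, 4]
j=4: row[4] = (9+0)%5 = 4 → [0, 4, 4, 0, 4, 4, 4]
j=5: row[5] = (4+4)%5 = 3 → [0, 4, 4, 0, 4, 3, 4]
j=6: row[6] = (4+3)%5 = 2 → [0, 4, 4, 0, 4, 3, 2]

[0, 4, 4, 0, 4, 3, 2]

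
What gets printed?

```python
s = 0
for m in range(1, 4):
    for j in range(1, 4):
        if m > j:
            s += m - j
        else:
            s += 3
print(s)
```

m=1,j=1: not 1>1, s = 0+3 = 3
m=1,j=2: not 1>2, s = 3+3 = 6
m=1,j=3: not 1>3, s = 6+3 = 9
m=2,j=1: 2>1, s = 9+1 = 10
m=2,j=2: not 2>2, s = 10+3 = 13
m=2,j=3: not 2>3, s = 13+3 = 16
m=3,j=1: 3>1, s = 16+2 = 18
m=3,j=2: 3>2, s = 18+1 = 19
m=3,j=3: not 3>3, s = 19+3 = 22

22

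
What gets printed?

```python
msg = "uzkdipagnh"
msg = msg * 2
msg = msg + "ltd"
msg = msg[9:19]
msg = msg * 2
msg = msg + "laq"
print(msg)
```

huzkdipagnhuzkdipagnlaq

repeat ×2 → 'uzkdipagnhuzkdipagnh'
+ 'ltd' → 'uzkdipagnhuzkdipagnhltd'
slice [9:19] → 'huzkdipagn'
repeat ×2 → 'huzkdipagnhuzkdipagn'
+ 'laq' → 'huzkdipagnhuzkdipagnlaq'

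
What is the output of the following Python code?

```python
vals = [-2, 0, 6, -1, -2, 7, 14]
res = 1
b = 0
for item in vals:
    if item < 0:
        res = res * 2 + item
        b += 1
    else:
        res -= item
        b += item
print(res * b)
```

item=-2: <0, res = 1*2+(-2) = 0; b=1
item=0: not <0, res = 0-0 = 0; b=1
item=6: not <0, res = 0-6 = -6; b=7
item=-1: <0, res = (-6)*2+(-1) = -13; b=8
item=-2: <0, res = (-13)*2+(-2) = -28; b=9
item=7: not <0, res = (-28)-7 = -35; b=16
item=14: not <0, res = (-35)-14 = -49; b=30
res*b = (-49)*30 = -1470

-1470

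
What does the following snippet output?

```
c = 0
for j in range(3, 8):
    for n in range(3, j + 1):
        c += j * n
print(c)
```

380

j=3,n=3: c = 0+9 = 9
j=4,n=3: c = 9+12 = 21
j=4,n=4: c = 21+16 = 37
j=5,n=3: c = 37+15 = 52
j=5,n=4: c = 52+20 = 72
j=5,n=5: c = 72+25 = 97
j=6,n=3: c = 97+18 = 115
j=6,n=4: c = 115+24 = 139
j=6,n=5: c = 139+30 = 169
j=6,n=6: c = 169+36 = 205
j=7,n=3: c = 205+21 = 226
j=7,n=4: c = 226+28 = 254
j=7,n=5: c = 254+35 = 289
j=7,n=6: c = 289+42 = 331
j=7,n=7: c = 331+49 = 380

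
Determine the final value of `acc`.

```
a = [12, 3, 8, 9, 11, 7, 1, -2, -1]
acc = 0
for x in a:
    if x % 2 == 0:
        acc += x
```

x=12: even, acc = 0+12 = 12
x=3: not even
x=8: even, acc = 12+8 = 20
x=9: not even
x=11: not even
x=7: not even
x=1: not even
x=-2: even, acc = 20+(-2) = 18
x=-1: not even

18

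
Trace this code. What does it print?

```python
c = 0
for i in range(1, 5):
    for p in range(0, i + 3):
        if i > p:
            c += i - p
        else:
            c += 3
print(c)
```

i=1,p=0: 1>0, c = 0+1 = 1
i=1,p=1: not 1>1, c = 1+3 = 4
i=1,p=2: not 1>2, c = 4+3 = 7
i=1,p=3: not 1>3, c = 7+3 = 10
i=2,p=0: 2>0, c = 10+2 = 12
i=2,p=1: 2>1, c = 12+1 = 13
i=2,p=2: not 2>2, c = 13+3 = 16
i=2,p=3: not 2>3, c = 16+3 = 19
i=2,p=4: not 2>4, c = 19+3 = 22
i=3,p=0: 3>0, c = 22+3 = 25
i=3,p=1: 3>1, c = 25+2 = 27
i=3,p=2: 3>2, c = 27+1 = 28
i=3,p=3: not 3>3, c = 28+3 = 31
i=3,p=4: not 3>4, c = 31+3 = 34
i=3,p=5: not 3>5, c = 34+3 = 37
i=4,p=0: 4>0, c = 37+4 = 41
i=4,p=1: 4>1, c = 41+3 = 44
i=4,p=2: 4>2, c = 44+2 = 46
i=4,p=3: 4>3, c = 46+1 = 47
i=4,p=4: not 4>4, c = 47+3 = 50
i=4,p=5: not 4>5, c = 50+3 = 53
i=4,p=6: not 4>6, c = 53+3 = 56

56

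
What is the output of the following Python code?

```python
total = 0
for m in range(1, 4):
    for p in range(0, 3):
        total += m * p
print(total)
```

m=1,p=0: total = 0+0 = 0
m=1,p=1: total = 0+1 = 1
m=1,p=2: total = 1+2 = 3
m=2,p=0: total = 3+0 = 3
m=2,p=1: total = 3+2 = 5
m=2,p=2: total = 5+4 = 9
m=3,p=0: total = 9+0 = 9
m=3,p=1: total = 9+3 = 12
m=3,p=2: total = 12+6 = 18

18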